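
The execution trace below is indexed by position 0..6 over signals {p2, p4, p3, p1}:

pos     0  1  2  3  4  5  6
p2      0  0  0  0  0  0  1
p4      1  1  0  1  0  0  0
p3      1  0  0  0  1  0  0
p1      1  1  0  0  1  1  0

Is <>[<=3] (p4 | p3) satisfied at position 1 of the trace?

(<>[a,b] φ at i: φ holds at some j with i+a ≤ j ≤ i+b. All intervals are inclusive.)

Check (p4 | p3) at each j in [1,4]:
  j=1: true
  j=2: false
  j=3: true
  j=4: true
Found at j=1 → formula holds.

Yes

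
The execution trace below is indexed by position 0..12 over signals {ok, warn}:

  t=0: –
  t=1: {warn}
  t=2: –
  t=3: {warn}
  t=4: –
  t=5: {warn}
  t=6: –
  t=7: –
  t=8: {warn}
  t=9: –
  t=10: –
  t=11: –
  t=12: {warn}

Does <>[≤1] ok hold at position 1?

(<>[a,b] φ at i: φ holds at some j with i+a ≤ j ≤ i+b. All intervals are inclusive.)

Check ok at each j in [1,2]:
  j=1: false
  j=2: false
No position in the window satisfies it → formula fails.

No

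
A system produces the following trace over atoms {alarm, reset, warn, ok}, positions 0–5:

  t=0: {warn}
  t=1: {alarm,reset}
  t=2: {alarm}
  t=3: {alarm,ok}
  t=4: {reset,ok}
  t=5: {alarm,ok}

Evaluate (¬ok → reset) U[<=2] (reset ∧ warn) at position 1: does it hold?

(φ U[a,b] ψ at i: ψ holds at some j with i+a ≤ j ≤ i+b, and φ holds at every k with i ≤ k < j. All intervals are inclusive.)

No

Need some j in [1,3] with (reset ∧ warn), and (¬ok → reset) at every k in [1,j-1].
  j=1: (reset ∧ warn) false.
  j=2: (reset ∧ warn) false.
  j=3: (reset ∧ warn) false.
No j in the window works → until fails.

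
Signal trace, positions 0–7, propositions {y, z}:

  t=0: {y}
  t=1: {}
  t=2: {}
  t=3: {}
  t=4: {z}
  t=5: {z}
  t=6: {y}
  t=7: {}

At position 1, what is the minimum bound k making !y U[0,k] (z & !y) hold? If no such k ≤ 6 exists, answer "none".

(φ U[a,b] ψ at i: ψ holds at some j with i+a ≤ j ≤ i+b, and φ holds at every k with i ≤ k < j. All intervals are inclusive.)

3

Need earliest j ≥ 1 with (z & !y), and !y at every k in [1,j-1].
  j=1: rhs fails.
  j=2: rhs fails.
  j=3: rhs fails.
  j=4: rhs holds; lhs holds on [1,3]. k = 3.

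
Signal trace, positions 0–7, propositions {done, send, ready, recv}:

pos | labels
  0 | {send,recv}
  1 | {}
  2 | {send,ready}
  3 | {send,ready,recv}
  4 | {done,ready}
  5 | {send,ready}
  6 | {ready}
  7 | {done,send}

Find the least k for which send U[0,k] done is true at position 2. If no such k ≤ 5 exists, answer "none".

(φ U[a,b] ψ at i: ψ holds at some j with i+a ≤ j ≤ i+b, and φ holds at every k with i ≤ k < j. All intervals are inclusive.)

Need earliest j ≥ 2 with done, and send at every k in [2,j-1].
  j=2: rhs fails.
  j=3: rhs fails.
  j=4: rhs holds; lhs holds on [2,3]. k = 2.

2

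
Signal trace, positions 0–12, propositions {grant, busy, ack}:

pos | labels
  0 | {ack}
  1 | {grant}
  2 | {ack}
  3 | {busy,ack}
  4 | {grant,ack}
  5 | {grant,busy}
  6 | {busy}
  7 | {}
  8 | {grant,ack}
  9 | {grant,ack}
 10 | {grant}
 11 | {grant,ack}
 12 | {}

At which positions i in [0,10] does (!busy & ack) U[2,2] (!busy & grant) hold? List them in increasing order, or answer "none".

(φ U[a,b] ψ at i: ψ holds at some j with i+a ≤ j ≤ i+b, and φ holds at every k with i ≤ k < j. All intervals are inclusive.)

8

Evaluate at each i in [0,10]:
  i=0: ✗ (no rhs in [2,2])
  i=1: ✗ (no rhs in [3,3])
  i=2: ✗ (lhs fails at k=3 before rhs at j=4)
  i=3: ✗ (no rhs in [5,5])
  i=4: ✗ (no rhs in [6,6])
  i=5: ✗ (no rhs in [7,7])
  i=6: ✗ (lhs fails at k=6 before rhs at j=8)
  i=7: ✗ (lhs fails at k=7 before rhs at j=9)
  i=8: ✓ (rhs at j=10; lhs holds on [8,9])
  i=9: ✗ (lhs fails at k=10 before rhs at j=11)
  i=10: ✗ (no rhs in [12,12])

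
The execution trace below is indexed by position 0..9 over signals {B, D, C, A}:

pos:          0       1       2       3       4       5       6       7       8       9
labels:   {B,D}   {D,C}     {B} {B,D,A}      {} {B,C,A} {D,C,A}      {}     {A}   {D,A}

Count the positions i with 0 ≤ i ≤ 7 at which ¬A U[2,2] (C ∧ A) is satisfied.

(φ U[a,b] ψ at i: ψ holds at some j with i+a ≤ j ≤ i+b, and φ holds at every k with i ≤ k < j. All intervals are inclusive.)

0

Evaluate at each i in [0,7]:
  i=0: ✗ (no rhs in [2,2])
  i=1: ✗ (no rhs in [3,3])
  i=2: ✗ (no rhs in [4,4])
  i=3: ✗ (lhs fails at k=3 before rhs at j=5)
  i=4: ✗ (lhs fails at k=5 before rhs at j=6)
  i=5: ✗ (no rhs in [7,7])
  i=6: ✗ (no rhs in [8,8])
  i=7: ✗ (no rhs in [9,9])
Positions where it holds: {} → 0.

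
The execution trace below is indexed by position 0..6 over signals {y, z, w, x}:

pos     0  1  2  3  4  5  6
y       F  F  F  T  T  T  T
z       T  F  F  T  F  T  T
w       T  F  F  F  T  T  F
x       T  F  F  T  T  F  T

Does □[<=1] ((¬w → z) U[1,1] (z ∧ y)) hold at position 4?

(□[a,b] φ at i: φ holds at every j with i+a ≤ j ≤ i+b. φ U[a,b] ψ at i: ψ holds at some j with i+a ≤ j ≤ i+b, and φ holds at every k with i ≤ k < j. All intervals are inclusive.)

Holds

Check ((¬w → z) U[1,1] (z ∧ y)) at every j in [4,5]:
  j=4: holds
  j=5: holds
All positions satisfy it → formula holds.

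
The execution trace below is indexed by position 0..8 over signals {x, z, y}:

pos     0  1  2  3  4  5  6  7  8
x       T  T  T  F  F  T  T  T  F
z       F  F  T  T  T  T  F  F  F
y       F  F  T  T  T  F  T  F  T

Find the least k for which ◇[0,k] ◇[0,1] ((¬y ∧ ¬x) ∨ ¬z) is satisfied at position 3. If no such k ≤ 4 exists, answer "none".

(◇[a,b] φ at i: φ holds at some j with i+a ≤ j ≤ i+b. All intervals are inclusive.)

Scan j = 3,4,… for ◇[0,1] ((¬y ∧ ¬x) ∨ ¬z):
  j=3: fails
  j=4: fails
  j=5: holds
First hit at j=5, so smallest k = 5-3 = 2.

2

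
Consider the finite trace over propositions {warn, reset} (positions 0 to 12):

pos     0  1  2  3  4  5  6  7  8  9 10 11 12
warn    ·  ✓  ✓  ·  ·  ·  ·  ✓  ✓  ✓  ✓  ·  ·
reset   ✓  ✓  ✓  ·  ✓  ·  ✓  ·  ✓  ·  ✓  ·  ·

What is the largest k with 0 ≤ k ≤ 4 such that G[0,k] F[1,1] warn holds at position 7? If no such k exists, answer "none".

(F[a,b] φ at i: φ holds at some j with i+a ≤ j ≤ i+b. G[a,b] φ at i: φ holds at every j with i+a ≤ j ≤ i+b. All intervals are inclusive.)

2

F[1,1] warn must hold from j=7 onward; find where it first fails.
  j=7: holds
  j=8: holds
  j=9: holds
  j=10: fails
Holds on [7,9], so largest k = 2.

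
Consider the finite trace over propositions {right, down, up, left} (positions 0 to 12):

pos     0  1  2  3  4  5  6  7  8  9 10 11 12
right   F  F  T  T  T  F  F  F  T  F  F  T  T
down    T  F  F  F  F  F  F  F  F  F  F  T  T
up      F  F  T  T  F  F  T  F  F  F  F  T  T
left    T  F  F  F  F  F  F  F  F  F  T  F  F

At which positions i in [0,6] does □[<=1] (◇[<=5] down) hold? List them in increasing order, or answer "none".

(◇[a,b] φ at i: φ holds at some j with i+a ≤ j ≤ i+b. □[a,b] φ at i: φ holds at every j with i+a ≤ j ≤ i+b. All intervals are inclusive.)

6

Evaluate at each i in [0,6]:
  i=0: ✗ (fails at j=1)
  i=1: ✗ (fails at j=1)
  i=2: ✗ (fails at j=2)
  i=3: ✗ (fails at j=3)
  i=4: ✗ (fails at j=4)
  i=5: ✗ (fails at j=5)
  i=6: ✓ (all of [6,7])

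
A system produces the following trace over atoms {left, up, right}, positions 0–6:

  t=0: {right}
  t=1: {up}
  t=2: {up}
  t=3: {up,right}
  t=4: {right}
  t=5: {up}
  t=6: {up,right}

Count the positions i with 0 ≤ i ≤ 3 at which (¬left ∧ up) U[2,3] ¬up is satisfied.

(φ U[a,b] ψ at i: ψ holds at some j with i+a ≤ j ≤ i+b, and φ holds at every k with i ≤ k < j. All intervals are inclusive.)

2

Evaluate at each i in [0,3]:
  i=0: ✗ (no rhs in [2,3])
  i=1: ✓ (rhs at j=4; lhs holds on [1,3])
  i=2: ✓ (rhs at j=4; lhs holds on [2,3])
  i=3: ✗ (no rhs in [5,6])
Positions where it holds: {1, 2} → 2.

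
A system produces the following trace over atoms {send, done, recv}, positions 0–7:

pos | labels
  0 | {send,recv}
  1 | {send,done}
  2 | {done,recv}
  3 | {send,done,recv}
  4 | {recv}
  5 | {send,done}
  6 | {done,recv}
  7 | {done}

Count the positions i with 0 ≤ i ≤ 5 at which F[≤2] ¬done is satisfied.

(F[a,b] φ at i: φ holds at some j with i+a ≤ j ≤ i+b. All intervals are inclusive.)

4

Evaluate at each i in [0,5]:
  i=0: ✓ (witness j=0)
  i=1: ✗ (none in [1,3])
  i=2: ✓ (witness j=4)
  i=3: ✓ (witness j=4)
  i=4: ✓ (witness j=4)
  i=5: ✗ (none in [5,7])
Positions where it holds: {0, 2, 3, 4} → 4.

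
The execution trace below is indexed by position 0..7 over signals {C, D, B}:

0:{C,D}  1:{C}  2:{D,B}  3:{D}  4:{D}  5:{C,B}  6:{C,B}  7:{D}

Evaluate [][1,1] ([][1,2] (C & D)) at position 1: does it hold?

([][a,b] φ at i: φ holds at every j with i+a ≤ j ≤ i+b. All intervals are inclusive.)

No

Check [][1,2] (C & D) at every j in [2,2]:
  j=2: fails at 3
Fails at j=2 → formula fails.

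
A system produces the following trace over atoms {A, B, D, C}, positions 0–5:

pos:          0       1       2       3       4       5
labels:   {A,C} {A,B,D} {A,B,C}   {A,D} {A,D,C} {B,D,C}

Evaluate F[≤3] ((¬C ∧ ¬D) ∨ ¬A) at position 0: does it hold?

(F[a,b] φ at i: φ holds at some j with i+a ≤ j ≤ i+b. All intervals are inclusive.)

No

Check ((¬C ∧ ¬D) ∨ ¬A) at each j in [0,3]:
  j=0: false
  j=1: false
  j=2: false
  j=3: false
No position in the window satisfies it → formula fails.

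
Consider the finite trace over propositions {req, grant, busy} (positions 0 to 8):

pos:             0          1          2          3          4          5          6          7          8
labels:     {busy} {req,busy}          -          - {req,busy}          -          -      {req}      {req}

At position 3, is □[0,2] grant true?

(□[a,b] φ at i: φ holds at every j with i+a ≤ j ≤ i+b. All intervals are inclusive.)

False

Check grant at every j in [3,5]:
  j=3: false
  j=4: false
  j=5: false
Fails at j=3 → formula fails.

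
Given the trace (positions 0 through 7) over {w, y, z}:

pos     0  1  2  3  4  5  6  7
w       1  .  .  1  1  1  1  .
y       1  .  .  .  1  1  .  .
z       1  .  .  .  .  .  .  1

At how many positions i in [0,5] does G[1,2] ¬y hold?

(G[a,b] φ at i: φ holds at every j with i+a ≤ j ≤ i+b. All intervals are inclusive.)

3

Evaluate at each i in [0,5]:
  i=0: ✓ (all of [1,2])
  i=1: ✓ (all of [2,3])
  i=2: ✗ (fails at j=4)
  i=3: ✗ (fails at j=4)
  i=4: ✗ (fails at j=5)
  i=5: ✓ (all of [6,7])
Positions where it holds: {0, 1, 5} → 3.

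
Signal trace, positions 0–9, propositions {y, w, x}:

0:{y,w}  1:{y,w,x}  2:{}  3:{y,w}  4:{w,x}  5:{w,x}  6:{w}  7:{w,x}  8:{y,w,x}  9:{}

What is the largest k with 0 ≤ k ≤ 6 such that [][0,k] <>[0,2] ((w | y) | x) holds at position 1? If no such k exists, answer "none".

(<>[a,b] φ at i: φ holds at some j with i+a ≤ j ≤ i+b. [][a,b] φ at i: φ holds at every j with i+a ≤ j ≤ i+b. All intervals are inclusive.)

6

<>[0,2] ((w | y) | x) must hold from j=1 onward; find where it first fails.
  j=1: holds
  j=2: holds
  j=3: holds
  j=4: holds
  j=5: holds
  j=6: holds
  j=7: holds
Holds through j=7; largest k = 6.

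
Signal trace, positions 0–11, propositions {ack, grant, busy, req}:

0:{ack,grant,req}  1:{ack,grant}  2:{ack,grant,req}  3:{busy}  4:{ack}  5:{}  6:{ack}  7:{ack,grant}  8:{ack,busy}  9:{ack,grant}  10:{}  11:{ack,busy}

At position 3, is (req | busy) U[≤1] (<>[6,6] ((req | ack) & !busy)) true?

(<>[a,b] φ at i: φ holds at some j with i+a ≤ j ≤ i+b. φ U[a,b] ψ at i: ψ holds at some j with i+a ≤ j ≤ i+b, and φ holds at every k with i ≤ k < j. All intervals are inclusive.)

Need some j in [3,4] with <>[6,6] ((req | ack) & !busy), and (req | busy) at every k in [3,j-1].
  j=3: <>[6,6] ((req | ack) & !busy) holds; no prefix to check → satisfied.

True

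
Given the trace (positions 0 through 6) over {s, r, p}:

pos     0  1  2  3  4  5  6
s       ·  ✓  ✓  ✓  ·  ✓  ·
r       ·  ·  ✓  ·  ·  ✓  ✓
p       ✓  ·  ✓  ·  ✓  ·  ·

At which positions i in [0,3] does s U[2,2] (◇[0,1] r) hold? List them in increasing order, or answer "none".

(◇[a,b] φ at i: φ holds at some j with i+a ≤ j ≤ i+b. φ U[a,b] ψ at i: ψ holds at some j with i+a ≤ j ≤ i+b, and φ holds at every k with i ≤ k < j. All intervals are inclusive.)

2

Evaluate at each i in [0,3]:
  i=0: ✗ (lhs fails at k=0 before rhs at j=2)
  i=1: ✗ (no rhs in [3,3])
  i=2: ✓ (rhs at j=4; lhs holds on [2,3])
  i=3: ✗ (lhs fails at k=4 before rhs at j=5)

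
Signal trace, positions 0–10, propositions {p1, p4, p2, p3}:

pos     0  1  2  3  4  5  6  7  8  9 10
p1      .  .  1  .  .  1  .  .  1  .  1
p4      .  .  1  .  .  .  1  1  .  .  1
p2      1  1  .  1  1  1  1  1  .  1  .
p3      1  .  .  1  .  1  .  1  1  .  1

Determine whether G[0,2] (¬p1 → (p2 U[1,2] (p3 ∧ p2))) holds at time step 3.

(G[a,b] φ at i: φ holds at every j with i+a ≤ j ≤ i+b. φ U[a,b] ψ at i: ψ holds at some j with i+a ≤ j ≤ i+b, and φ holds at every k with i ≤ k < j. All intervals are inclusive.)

Yes

Check (¬p1 → (p2 U[1,2] (p3 ∧ p2))) at every j in [3,5]:
  j=3: antecedent true; consequent holds → ✓
  j=4: antecedent true; consequent holds → ✓
  j=5: antecedent false → ✓
All positions satisfy it → formula holds.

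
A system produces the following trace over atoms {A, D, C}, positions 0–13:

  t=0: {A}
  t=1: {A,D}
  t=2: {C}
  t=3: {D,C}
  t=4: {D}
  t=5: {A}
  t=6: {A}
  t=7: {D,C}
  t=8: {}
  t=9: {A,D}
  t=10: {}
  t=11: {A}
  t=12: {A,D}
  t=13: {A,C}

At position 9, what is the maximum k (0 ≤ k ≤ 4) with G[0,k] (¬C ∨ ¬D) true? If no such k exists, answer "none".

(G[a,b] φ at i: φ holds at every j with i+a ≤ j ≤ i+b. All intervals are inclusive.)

(¬C ∨ ¬D) must hold from j=9 onward; find where it first fails.
  j=9: holds
  j=10: holds
  j=11: holds
  j=12: holds
  j=13: holds
Holds through j=13; largest k = 4.

4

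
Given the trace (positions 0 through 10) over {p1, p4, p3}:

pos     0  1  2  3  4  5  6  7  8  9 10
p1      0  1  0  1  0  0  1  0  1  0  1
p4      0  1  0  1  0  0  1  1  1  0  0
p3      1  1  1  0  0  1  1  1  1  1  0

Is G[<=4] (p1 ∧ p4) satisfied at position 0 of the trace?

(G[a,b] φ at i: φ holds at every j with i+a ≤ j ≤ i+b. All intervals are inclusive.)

No

Check (p1 ∧ p4) at every j in [0,4]:
  j=0: false
  j=1: true
  j=2: false
  j=3: true
  j=4: false
Fails at j=0 → formula fails.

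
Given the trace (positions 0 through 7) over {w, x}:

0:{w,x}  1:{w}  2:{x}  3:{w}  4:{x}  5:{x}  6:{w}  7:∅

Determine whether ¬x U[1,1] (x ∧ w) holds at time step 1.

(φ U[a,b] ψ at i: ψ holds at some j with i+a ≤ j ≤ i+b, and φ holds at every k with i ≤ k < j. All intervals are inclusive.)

False

Need some j in [2,2] with (x ∧ w), and ¬x at every k in [1,j-1].
  j=2: (x ∧ w) false.
No j in the window works → until fails.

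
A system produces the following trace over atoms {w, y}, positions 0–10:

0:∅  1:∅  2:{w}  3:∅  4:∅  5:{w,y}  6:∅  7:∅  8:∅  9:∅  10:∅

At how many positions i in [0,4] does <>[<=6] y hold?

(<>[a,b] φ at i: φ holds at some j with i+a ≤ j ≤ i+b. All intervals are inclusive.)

Evaluate at each i in [0,4]:
  i=0: ✓ (witness j=5)
  i=1: ✓ (witness j=5)
  i=2: ✓ (witness j=5)
  i=3: ✓ (witness j=5)
  i=4: ✓ (witness j=5)
Positions where it holds: {0, 1, 2, 3, 4} → 5.

5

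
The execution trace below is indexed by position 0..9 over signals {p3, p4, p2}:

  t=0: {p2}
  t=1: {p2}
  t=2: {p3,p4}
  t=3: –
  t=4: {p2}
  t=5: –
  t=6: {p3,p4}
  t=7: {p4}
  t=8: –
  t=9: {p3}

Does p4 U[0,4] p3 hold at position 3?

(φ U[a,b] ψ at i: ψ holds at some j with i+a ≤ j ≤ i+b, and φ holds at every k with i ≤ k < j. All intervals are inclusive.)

Need some j in [3,7] with p3, and p4 at every k in [3,j-1].
  j=3: p3 false.
  j=4: p3 false.
  j=5: p3 false.
  j=6: p3 holds, but p4 fails at k=3 → not this j.
  j=7: p3 false.
No j in the window works → until fails.

False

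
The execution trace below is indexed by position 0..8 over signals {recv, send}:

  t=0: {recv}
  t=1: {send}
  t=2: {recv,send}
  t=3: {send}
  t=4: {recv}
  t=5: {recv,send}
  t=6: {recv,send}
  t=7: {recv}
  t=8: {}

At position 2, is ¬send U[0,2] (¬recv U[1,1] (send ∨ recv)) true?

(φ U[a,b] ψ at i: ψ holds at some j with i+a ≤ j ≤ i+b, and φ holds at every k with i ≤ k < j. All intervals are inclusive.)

False

Need some j in [2,4] with (¬recv U[1,1] (send ∨ recv)), and ¬send at every k in [2,j-1].
  j=2: (¬recv U[1,1] (send ∨ recv)) — fails.
  j=3: (¬recv U[1,1] (send ∨ recv)) holds, but ¬send fails at k=2 → not this j.
  j=4: (¬recv U[1,1] (send ∨ recv)) — fails.
No j in the window works → until fails.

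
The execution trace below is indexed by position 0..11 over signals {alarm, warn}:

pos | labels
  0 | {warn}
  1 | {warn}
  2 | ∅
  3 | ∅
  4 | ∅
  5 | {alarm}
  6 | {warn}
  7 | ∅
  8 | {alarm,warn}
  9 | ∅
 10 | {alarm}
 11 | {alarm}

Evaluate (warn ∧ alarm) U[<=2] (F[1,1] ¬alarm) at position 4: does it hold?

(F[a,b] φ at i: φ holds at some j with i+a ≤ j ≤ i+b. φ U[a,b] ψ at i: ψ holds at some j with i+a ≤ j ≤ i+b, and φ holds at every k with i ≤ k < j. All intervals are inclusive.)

Need some j in [4,6] with F[1,1] ¬alarm, and (warn ∧ alarm) at every k in [4,j-1].
  j=4: F[1,1] ¬alarm — fails (none in [5,5]).
  j=5: F[1,1] ¬alarm holds, but (warn ∧ alarm) fails at k=4 → not this j.
  j=6: F[1,1] ¬alarm holds, but (warn ∧ alarm) fails at k=4 → not this j.
No j in the window works → until fails.

False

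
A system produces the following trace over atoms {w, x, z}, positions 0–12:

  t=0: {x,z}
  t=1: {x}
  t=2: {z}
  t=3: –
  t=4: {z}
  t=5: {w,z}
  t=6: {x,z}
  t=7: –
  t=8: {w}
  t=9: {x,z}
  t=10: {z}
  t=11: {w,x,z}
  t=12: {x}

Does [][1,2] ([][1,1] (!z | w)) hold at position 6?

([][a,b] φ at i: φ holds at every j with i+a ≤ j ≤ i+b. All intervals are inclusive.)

Check [][1,1] (!z | w) at every j in [7,8]:
  j=7: holds on [8,8]
  j=8: fails at 9
Fails at j=8 → formula fails.

False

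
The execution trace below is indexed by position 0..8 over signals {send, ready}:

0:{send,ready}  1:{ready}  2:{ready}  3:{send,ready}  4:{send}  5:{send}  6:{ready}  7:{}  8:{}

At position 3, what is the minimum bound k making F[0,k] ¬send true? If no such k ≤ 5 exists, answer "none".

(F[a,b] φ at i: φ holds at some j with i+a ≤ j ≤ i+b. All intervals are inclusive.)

3

Scan j = 3,4,… for ¬send:
  j=3: fails
  j=4: fails
  j=5: fails
  j=6: holds
First hit at j=6, so smallest k = 6-3 = 3.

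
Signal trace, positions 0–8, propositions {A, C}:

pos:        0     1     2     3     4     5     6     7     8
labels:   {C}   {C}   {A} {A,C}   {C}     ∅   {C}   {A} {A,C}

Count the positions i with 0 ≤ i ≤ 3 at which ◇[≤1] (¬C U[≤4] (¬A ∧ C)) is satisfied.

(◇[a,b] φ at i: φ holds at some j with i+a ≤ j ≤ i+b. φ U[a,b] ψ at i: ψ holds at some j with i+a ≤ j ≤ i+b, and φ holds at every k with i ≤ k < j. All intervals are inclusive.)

3

Evaluate at each i in [0,3]:
  i=0: ✓ (witness j=0)
  i=1: ✓ (witness j=1)
  i=2: ✗ (none in [2,3])
  i=3: ✓ (witness j=4)
Positions where it holds: {0, 1, 3} → 3.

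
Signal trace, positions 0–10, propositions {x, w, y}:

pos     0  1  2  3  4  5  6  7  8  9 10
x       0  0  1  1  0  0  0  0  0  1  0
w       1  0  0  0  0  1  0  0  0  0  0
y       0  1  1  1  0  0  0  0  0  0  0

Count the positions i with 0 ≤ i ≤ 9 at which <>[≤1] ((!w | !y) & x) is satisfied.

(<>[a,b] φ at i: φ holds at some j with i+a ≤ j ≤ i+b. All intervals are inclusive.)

Evaluate at each i in [0,9]:
  i=0: ✗ (none in [0,1])
  i=1: ✓ (witness j=2)
  i=2: ✓ (witness j=2)
  i=3: ✓ (witness j=3)
  i=4: ✗ (none in [4,5])
  i=5: ✗ (none in [5,6])
  i=6: ✗ (none in [6,7])
  i=7: ✗ (none in [7,8])
  i=8: ✓ (witness j=9)
  i=9: ✓ (witness j=9)
Positions where it holds: {1, 2, 3, 8, 9} → 5.

5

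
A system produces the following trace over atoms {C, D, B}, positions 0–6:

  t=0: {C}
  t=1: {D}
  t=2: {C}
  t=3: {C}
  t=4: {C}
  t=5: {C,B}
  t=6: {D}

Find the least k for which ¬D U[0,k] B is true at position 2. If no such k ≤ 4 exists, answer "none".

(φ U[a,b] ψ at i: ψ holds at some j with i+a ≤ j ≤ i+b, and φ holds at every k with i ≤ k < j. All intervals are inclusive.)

Need earliest j ≥ 2 with B, and ¬D at every k in [2,j-1].
  j=2: rhs fails.
  j=3: rhs fails.
  j=4: rhs fails.
  j=5: rhs holds; lhs holds on [2,4]. k = 3.

3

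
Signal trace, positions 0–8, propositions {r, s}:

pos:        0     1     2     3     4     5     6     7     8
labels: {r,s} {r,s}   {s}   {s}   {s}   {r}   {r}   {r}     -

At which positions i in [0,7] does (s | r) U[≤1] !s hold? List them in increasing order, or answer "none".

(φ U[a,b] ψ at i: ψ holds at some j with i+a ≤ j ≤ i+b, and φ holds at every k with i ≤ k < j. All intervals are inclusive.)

4, 5, 6, 7

Evaluate at each i in [0,7]:
  i=0: ✗ (no rhs in [0,1])
  i=1: ✗ (no rhs in [1,2])
  i=2: ✗ (no rhs in [2,3])
  i=3: ✗ (no rhs in [3,4])
  i=4: ✓ (rhs at j=5; lhs holds on [4,4])
  i=5: ✓ (rhs at j=5)
  i=6: ✓ (rhs at j=6)
  i=7: ✓ (rhs at j=7)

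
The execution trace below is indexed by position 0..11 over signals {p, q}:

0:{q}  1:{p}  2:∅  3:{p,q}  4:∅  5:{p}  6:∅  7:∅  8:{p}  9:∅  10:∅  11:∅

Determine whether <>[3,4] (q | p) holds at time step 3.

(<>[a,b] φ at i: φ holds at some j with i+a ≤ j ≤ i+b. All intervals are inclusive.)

False

Check (q | p) at each j in [6,7]:
  j=6: false
  j=7: false
No position in the window satisfies it → formula fails.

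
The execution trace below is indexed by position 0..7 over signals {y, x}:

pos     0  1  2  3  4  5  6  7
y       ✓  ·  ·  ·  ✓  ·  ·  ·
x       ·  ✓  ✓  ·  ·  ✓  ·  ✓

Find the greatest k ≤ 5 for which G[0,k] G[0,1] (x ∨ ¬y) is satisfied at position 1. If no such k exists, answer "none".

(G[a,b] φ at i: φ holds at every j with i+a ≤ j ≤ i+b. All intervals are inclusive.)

G[0,1] (x ∨ ¬y) must hold from j=1 onward; find where it first fails.
  j=1: holds
  j=2: holds
  j=3: fails
Holds on [1,2], so largest k = 1.

1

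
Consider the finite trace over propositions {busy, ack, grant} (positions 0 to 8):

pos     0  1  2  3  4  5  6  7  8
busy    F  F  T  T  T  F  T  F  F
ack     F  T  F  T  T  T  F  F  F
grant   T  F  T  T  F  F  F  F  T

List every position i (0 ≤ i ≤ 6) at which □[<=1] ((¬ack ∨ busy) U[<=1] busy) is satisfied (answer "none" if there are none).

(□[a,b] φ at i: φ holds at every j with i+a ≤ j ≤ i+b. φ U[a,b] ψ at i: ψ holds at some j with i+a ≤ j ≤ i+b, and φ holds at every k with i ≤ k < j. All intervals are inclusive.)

2, 3

Evaluate at each i in [0,6]:
  i=0: ✗ (fails at j=0)
  i=1: ✗ (fails at j=1)
  i=2: ✓ (all of [2,3])
  i=3: ✓ (all of [3,4])
  i=4: ✗ (fails at j=5)
  i=5: ✗ (fails at j=5)
  i=6: ✗ (fails at j=7)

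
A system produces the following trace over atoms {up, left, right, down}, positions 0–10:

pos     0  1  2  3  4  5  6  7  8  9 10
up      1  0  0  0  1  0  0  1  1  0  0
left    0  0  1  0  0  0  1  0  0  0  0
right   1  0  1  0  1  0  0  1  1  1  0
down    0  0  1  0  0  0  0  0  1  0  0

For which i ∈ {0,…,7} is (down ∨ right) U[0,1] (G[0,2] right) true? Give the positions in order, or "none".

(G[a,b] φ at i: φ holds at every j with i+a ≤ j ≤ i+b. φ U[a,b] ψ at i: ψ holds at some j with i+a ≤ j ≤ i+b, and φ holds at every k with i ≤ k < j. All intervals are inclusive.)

7

Evaluate at each i in [0,7]:
  i=0: ✗ (no rhs in [0,1])
  i=1: ✗ (no rhs in [1,2])
  i=2: ✗ (no rhs in [2,3])
  i=3: ✗ (no rhs in [3,4])
  i=4: ✗ (no rhs in [4,5])
  i=5: ✗ (no rhs in [5,6])
  i=6: ✗ (lhs fails at k=6 before rhs at j=7)
  i=7: ✓ (rhs at j=7)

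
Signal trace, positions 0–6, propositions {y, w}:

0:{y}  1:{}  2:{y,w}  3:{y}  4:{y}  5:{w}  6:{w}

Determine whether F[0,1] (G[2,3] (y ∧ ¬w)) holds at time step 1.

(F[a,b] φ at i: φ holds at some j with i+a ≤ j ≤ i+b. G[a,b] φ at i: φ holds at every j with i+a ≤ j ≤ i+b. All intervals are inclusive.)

Yes

Check G[2,3] (y ∧ ¬w) at each j in [1,2]:
  j=1: holds on [3,4]
  j=2: fails at 5
Found at j=1 → formula holds.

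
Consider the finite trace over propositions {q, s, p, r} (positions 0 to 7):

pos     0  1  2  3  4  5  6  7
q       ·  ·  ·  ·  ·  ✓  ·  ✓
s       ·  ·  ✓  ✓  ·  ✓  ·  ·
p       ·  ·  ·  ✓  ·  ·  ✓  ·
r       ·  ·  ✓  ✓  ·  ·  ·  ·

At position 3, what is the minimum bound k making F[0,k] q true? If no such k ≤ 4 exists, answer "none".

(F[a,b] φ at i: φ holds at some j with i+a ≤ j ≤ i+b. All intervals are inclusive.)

Scan j = 3,4,… for q:
  j=3: fails
  j=4: fails
  j=5: holds
First hit at j=5, so smallest k = 5-3 = 2.

2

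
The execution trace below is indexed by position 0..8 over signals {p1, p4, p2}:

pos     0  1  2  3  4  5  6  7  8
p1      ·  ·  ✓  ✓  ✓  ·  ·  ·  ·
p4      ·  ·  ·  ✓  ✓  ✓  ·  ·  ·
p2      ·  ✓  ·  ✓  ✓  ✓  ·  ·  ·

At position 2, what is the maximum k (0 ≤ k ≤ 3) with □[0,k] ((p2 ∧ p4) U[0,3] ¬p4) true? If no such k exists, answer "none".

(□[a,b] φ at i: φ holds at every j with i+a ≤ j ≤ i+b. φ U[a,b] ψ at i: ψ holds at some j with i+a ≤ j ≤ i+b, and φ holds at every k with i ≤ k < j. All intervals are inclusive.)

3

((p2 ∧ p4) U[0,3] ¬p4) must hold from j=2 onward; find where it first fails.
  j=2: holds
  j=3: holds
  j=4: holds
  j=5: holds
Holds through j=5; largest k = 3.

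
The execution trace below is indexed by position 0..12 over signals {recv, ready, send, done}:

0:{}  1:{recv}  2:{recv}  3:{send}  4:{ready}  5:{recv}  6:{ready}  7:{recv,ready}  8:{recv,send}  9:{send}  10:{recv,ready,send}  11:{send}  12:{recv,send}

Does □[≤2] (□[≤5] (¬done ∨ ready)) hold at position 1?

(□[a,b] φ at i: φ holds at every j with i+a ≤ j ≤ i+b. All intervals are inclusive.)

Check □[≤5] (¬done ∨ ready) at every j in [1,3]:
  j=1: holds on [1,6]
  j=2: holds on [2,7]
  j=3: holds on [3,8]
All positions satisfy it → formula holds.

Holds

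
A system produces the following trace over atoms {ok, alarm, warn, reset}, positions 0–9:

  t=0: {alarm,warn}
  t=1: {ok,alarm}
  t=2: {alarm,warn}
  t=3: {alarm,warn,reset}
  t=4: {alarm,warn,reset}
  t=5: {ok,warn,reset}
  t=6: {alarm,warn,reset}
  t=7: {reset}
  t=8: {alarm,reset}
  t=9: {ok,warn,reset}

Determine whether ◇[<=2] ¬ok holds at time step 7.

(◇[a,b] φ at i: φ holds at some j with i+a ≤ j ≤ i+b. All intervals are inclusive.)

Yes

Check ¬ok at each j in [7,9]:
  j=7: true
  j=8: true
  j=9: false
Found at j=7 → formula holds.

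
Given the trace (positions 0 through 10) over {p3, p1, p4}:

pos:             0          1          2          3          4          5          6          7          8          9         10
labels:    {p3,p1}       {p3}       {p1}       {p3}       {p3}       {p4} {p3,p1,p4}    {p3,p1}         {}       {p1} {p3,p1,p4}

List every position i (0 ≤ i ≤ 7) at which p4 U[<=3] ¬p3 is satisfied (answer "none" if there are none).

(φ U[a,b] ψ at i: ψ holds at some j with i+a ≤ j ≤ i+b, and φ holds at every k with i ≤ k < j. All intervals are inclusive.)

Evaluate at each i in [0,7]:
  i=0: ✗ (lhs fails at k=0 before rhs at j=2)
  i=1: ✗ (lhs fails at k=1 before rhs at j=2)
  i=2: ✓ (rhs at j=2)
  i=3: ✗ (lhs fails at k=3 before rhs at j=5)
  i=4: ✗ (lhs fails at k=4 before rhs at j=5)
  i=5: ✓ (rhs at j=5)
  i=6: ✗ (lhs fails at k=7 before rhs at j=8)
  i=7: ✗ (lhs fails at k=7 before rhs at j=8)

2, 5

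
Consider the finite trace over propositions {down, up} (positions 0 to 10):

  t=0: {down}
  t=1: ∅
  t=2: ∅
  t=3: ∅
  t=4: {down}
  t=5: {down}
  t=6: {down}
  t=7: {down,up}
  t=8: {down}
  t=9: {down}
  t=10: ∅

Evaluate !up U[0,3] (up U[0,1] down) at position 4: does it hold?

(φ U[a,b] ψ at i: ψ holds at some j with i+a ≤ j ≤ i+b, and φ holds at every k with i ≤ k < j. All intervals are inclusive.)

Holds

Need some j in [4,7] with (up U[0,1] down), and !up at every k in [4,j-1].
  j=4: (up U[0,1] down) holds; no prefix to check → satisfied.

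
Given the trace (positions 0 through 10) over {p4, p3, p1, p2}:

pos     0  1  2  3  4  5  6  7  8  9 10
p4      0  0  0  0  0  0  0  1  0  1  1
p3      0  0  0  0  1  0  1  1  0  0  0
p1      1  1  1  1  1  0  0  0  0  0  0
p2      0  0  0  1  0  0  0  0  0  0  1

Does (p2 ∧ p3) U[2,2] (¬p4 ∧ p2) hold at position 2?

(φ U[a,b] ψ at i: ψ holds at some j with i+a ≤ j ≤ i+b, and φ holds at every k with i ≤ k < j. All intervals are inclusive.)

No

Need some j in [4,4] with (¬p4 ∧ p2), and (p2 ∧ p3) at every k in [2,j-1].
  j=4: (¬p4 ∧ p2) false.
No j in the window works → until fails.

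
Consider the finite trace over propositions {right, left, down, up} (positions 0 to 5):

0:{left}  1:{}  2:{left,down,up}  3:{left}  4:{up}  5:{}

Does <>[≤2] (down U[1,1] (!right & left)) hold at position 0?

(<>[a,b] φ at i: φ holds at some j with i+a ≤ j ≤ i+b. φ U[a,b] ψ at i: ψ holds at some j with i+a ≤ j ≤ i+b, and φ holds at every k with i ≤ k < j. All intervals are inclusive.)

Check (down U[1,1] (!right & left)) at each j in [0,2]:
  j=0: fails
  j=1: fails
  j=2: holds
Found at j=2 → formula holds.

Yes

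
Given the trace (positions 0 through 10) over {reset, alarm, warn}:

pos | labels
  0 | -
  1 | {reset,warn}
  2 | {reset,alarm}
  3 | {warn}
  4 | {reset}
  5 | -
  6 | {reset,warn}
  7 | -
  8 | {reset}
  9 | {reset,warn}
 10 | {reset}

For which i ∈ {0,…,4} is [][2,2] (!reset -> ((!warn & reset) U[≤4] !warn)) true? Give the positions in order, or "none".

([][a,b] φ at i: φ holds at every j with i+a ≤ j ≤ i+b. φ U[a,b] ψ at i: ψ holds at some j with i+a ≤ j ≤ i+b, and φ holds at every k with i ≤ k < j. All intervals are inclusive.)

0, 2, 3, 4

Evaluate at each i in [0,4]:
  i=0: ✓ (all of [2,2])
  i=1: ✗ (fails at j=3)
  i=2: ✓ (all of [4,4])
  i=3: ✓ (all of [5,5])
  i=4: ✓ (all of [6,6])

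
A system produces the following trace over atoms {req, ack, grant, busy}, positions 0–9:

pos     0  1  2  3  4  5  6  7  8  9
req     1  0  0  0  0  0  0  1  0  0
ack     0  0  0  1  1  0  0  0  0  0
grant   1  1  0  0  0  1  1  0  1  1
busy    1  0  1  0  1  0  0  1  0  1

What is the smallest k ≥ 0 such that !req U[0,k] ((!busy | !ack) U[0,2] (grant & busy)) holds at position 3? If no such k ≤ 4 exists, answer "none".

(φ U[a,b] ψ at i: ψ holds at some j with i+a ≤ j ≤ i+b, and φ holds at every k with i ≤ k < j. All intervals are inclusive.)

4

Need earliest j ≥ 3 with ((!busy | !ack) U[0,2] (grant & busy)), and !req at every k in [3,j-1].
  j=3: rhs fails.
  j=4: rhs fails.
  j=5: rhs fails.
  j=6: rhs fails.
  j=7: rhs holds; lhs holds on [3,6]. k = 4.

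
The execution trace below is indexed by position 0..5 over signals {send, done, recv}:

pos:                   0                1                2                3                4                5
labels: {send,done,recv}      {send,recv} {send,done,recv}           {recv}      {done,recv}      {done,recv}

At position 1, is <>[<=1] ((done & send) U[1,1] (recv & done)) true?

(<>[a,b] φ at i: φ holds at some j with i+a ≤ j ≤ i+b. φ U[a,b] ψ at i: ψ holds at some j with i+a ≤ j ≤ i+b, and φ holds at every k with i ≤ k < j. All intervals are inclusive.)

Check ((done & send) U[1,1] (recv & done)) at each j in [1,2]:
  j=1: fails
  j=2: fails
No position in the window satisfies it → formula fails.

No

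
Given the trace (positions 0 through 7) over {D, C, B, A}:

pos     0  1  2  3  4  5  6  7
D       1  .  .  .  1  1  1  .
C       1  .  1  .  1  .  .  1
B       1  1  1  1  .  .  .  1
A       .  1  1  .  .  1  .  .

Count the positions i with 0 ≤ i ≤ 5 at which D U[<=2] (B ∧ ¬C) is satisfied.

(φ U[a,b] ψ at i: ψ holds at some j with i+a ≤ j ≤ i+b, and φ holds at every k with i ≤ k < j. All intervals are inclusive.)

3

Evaluate at each i in [0,5]:
  i=0: ✓ (rhs at j=1; lhs holds on [0,0])
  i=1: ✓ (rhs at j=1)
  i=2: ✗ (lhs fails at k=2 before rhs at j=3)
  i=3: ✓ (rhs at j=3)
  i=4: ✗ (no rhs in [4,6])
  i=5: ✗ (no rhs in [5,7])
Positions where it holds: {0, 1, 3} → 3.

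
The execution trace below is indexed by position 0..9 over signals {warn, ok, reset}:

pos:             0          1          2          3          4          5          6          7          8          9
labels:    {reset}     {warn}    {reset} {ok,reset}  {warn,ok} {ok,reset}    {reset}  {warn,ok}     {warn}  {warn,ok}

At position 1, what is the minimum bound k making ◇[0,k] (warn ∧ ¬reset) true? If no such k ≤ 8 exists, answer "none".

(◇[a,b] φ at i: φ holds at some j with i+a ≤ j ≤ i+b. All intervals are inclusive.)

Scan j = 1,2,… for (warn ∧ ¬reset):
  j=1: holds
First hit at j=1, so smallest k = 1-1 = 0.

0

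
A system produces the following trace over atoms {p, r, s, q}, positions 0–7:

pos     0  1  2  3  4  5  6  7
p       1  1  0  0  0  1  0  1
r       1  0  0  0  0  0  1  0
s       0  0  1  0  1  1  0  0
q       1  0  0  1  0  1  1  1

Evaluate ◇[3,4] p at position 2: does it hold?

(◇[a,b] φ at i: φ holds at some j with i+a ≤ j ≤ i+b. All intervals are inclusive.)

Check p at each j in [5,6]:
  j=5: true
  j=6: false
Found at j=5 → formula holds.

Yes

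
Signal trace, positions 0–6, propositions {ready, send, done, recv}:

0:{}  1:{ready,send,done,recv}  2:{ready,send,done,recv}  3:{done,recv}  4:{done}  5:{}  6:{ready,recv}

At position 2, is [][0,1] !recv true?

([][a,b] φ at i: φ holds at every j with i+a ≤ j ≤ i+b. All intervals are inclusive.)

Check !recv at every j in [2,3]:
  j=2: false
  j=3: false
Fails at j=2 → formula fails.

Does not hold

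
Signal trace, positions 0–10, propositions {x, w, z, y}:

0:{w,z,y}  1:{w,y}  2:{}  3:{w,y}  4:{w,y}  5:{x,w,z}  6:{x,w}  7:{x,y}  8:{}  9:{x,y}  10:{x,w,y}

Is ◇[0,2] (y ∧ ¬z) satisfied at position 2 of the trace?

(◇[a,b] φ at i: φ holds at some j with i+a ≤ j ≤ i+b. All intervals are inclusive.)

True

Check (y ∧ ¬z) at each j in [2,4]:
  j=2: false
  j=3: true
  j=4: true
Found at j=3 → formula holds.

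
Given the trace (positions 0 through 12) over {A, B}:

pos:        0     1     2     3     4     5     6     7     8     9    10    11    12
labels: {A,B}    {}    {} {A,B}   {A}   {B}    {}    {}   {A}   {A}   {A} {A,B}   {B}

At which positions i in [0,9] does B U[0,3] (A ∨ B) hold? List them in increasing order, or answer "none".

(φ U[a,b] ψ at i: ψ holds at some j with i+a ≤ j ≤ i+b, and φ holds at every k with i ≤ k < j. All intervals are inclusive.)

0, 3, 4, 5, 8, 9

Evaluate at each i in [0,9]:
  i=0: ✓ (rhs at j=0)
  i=1: ✗ (lhs fails at k=1 before rhs at j=3)
  i=2: ✗ (lhs fails at k=2 before rhs at j=3)
  i=3: ✓ (rhs at j=3)
  i=4: ✓ (rhs at j=4)
  i=5: ✓ (rhs at j=5)
  i=6: ✗ (lhs fails at k=6 before rhs at j=8)
  i=7: ✗ (lhs fails at k=7 before rhs at j=8)
  i=8: ✓ (rhs at j=8)
  i=9: ✓ (rhs at j=9)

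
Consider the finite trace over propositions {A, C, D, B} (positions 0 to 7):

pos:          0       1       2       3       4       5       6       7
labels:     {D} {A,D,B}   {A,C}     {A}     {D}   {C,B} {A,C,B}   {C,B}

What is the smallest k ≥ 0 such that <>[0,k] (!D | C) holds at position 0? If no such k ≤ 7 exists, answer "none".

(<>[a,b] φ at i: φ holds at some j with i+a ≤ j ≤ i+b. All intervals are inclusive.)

Scan j = 0,1,… for (!D | C):
  j=0: fails
  j=1: fails
  j=2: holds
First hit at j=2, so smallest k = 2-0 = 2.

2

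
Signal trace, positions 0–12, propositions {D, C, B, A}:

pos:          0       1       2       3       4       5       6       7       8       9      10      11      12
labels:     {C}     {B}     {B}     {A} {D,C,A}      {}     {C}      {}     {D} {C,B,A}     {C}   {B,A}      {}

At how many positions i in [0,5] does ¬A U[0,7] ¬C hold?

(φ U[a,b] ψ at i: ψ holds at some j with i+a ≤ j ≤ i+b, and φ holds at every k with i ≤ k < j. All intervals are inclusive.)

5

Evaluate at each i in [0,5]:
  i=0: ✓ (rhs at j=1; lhs holds on [0,0])
  i=1: ✓ (rhs at j=1)
  i=2: ✓ (rhs at j=2)
  i=3: ✓ (rhs at j=3)
  i=4: ✗ (lhs fails at k=4 before rhs at j=5)
  i=5: ✓ (rhs at j=5)
Positions where it holds: {0, 1, 2, 3, 5} → 5.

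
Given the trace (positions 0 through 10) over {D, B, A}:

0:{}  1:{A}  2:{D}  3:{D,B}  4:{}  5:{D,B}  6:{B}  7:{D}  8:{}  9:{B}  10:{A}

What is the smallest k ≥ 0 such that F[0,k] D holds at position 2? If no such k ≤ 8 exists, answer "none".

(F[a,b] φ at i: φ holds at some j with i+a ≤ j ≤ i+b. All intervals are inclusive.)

Scan j = 2,3,… for D:
  j=2: holds
First hit at j=2, so smallest k = 2-2 = 0.

0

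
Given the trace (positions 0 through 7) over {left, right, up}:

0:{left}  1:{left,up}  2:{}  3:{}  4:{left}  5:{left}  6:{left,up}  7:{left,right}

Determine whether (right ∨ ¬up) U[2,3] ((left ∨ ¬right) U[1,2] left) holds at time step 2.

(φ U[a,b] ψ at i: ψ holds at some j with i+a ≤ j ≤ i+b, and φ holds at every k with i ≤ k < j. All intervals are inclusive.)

Yes

Need some j in [4,5] with ((left ∨ ¬right) U[1,2] left), and (right ∨ ¬up) at every k in [2,j-1].
  j=4: ((left ∨ ¬right) U[1,2] left) holds; (right ∨ ¬up) holds at every k in [2,3] → satisfied.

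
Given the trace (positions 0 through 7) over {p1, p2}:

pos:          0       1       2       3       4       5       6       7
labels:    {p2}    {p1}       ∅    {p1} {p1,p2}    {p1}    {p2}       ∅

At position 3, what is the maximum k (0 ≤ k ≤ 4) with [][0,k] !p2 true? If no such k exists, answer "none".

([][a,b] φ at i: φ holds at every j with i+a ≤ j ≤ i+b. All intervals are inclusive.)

!p2 must hold from j=3 onward; find where it first fails.
  j=3: holds
  j=4: fails
Holds on [3,3], so largest k = 0.

0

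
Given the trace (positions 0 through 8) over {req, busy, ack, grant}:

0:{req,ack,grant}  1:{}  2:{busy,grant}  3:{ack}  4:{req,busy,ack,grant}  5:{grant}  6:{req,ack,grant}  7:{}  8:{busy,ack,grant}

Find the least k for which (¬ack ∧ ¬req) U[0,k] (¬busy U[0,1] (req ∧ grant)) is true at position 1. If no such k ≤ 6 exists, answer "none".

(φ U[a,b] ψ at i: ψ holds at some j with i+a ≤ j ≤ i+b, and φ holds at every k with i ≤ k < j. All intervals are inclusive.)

2

Need earliest j ≥ 1 with (¬busy U[0,1] (req ∧ grant)), and (¬ack ∧ ¬req) at every k in [1,j-1].
  j=1: rhs fails.
  j=2: rhs fails.
  j=3: rhs holds; lhs holds on [1,2]. k = 2.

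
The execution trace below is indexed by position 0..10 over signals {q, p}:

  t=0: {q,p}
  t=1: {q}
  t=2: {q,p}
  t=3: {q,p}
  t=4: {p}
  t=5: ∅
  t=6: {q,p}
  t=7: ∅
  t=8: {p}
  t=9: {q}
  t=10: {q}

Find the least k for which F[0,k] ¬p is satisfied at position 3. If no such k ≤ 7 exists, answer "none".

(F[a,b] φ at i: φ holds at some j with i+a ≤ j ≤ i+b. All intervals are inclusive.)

Scan j = 3,4,… for ¬p:
  j=3: fails
  j=4: fails
  j=5: holds
First hit at j=5, so smallest k = 5-3 = 2.

2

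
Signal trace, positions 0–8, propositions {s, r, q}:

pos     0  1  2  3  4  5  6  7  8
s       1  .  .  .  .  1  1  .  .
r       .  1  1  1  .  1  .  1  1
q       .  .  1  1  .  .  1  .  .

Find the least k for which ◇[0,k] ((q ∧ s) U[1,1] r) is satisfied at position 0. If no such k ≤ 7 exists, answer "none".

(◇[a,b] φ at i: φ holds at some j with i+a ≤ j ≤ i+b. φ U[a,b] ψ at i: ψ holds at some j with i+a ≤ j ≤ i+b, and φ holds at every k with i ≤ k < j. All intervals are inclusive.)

6

Scan j = 0,1,… for ((q ∧ s) U[1,1] r):
  j=0: fails
  j=1: fails
  j=2: fails
  j=3: fails
  j=4: fails
  j=5: fails
  j=6: holds
First hit at j=6, so smallest k = 6-0 = 6.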